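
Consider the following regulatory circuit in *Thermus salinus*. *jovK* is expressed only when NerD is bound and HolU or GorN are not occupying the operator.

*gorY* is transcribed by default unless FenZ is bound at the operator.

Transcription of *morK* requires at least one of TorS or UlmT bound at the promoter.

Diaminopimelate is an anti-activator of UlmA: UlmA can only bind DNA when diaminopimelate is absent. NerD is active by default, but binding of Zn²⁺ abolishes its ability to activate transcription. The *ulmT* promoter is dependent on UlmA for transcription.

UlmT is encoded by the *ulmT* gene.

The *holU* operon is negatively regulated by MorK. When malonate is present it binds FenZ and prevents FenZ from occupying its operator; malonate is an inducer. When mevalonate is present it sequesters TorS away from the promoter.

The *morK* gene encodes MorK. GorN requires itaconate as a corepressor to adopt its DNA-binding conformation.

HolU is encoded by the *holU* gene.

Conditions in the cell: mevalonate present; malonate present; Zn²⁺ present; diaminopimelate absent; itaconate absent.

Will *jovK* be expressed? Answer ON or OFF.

Zn²⁺ is present, so NerD is inactive.
Mevalonate is present, so TorS is inactive.
Diaminopimelate is absent, so UlmA is active.
No repressor is bound and UlmA is active, so *ulmT* is transcribed.
So UlmT is produced and active.
Activator UlmT is present, so *morK* is transcribed.
So MorK is produced and active.
With repressor MorK bound, *holU* is not transcribed.
So HolU is not produced.
Itaconate is absent, so GorN is inactive.
Required activator NerD is absent, so *jovK* is not transcribed.

OFF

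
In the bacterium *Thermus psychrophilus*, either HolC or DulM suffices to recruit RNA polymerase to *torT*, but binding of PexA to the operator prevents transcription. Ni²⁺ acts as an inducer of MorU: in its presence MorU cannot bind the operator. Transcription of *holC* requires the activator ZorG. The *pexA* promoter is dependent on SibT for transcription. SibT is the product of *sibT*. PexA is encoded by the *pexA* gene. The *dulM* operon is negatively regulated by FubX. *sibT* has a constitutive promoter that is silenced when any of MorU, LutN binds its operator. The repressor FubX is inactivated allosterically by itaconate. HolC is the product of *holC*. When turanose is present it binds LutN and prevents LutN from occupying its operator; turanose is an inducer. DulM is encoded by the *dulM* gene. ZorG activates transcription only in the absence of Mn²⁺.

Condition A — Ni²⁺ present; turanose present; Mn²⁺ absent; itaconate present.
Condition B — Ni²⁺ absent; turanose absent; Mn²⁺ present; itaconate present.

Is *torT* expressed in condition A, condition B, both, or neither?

B only

Condition A:
Ni²⁺ is present, so MorU is inactive.
Turanose is present, so LutN is inactive.
With no repressor bound, *sibT* is transcribed.
So SibT is produced and active.
No repressor is bound and SibT is active, so *pexA* is transcribed.
So PexA is produced and active.
Mn²⁺ is absent, so ZorG is active.
No repressor is bound and ZorG is active, so *holC* is transcribed.
So HolC is produced and active.
Itaconate is present, so FubX is inactive.
With no repressor bound, *dulM* is transcribed.
So DulM is produced and active.
With repressor PexA bound, *torT* is not transcribed.
→ *torT* is OFF in A.
Condition B:
Ni²⁺ is absent, so MorU is active.
Turanose is absent, so LutN is active.
With repressor MorU bound, *sibT* is not transcribed.
So SibT is not produced.
Required activator SibT is absent, so *pexA* is not transcribed.
So PexA is not produced.
Mn²⁺ is present, so ZorG is inactive.
Required activator ZorG is absent, so *holC* is not transcribed.
So HolC is not produced.
Itaconate is present, so FubX is inactive.
With no repressor bound, *dulM* is transcribed.
So DulM is produced and active.
Activator DulM is present, so *torT* is transcribed.
→ *torT* is ON in B.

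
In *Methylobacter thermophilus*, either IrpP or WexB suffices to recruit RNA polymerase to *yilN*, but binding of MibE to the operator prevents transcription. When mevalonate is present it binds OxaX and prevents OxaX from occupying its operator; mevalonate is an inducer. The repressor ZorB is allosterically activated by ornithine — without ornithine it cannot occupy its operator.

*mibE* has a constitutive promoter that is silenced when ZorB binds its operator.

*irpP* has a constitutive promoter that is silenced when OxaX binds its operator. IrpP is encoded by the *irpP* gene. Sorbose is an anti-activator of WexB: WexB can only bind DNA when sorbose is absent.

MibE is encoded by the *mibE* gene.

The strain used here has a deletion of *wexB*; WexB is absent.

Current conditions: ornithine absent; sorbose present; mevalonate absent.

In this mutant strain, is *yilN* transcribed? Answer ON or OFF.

OFF

Mevalonate is absent, so OxaX is active.
With repressor OxaX bound, *irpP* is not transcribed.
So IrpP is not produced.
WexB is non-functional in this strain, so it has no effect.
Ornithine is absent, so ZorB is inactive.
With no repressor bound, *mibE* is transcribed.
So MibE is produced and active.
With repressor MibE bound, *yilN* is not transcribed.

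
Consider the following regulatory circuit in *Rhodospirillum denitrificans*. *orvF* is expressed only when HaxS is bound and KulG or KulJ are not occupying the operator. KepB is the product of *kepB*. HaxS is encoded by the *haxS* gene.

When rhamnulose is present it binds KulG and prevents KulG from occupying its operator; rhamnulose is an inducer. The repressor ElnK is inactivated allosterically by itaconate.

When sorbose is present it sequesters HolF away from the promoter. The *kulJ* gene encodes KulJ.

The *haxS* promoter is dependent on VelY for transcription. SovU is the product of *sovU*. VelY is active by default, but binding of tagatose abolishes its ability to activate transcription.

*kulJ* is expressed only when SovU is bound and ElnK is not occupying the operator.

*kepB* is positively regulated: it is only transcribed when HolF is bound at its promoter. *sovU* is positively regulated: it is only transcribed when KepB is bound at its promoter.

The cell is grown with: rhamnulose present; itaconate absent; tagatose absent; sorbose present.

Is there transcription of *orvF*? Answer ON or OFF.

Rhamnulose is present, so KulG is inactive.
Tagatose is absent, so VelY is active.
No repressor is bound and VelY is active, so *haxS* is transcribed.
So HaxS is produced and active.
Itaconate is absent, so ElnK is active.
Sorbose is present, so HolF is inactive.
Required activator HolF is absent, so *kepB* is not transcribed.
So KepB is not produced.
Required activator KepB is absent, so *sovU* is not transcribed.
So SovU is not produced.
With repressor ElnK bound, *kulJ* is not transcribed.
So KulJ is not produced.
No repressor is bound and HaxS is active, so *orvF* is transcribed.

ON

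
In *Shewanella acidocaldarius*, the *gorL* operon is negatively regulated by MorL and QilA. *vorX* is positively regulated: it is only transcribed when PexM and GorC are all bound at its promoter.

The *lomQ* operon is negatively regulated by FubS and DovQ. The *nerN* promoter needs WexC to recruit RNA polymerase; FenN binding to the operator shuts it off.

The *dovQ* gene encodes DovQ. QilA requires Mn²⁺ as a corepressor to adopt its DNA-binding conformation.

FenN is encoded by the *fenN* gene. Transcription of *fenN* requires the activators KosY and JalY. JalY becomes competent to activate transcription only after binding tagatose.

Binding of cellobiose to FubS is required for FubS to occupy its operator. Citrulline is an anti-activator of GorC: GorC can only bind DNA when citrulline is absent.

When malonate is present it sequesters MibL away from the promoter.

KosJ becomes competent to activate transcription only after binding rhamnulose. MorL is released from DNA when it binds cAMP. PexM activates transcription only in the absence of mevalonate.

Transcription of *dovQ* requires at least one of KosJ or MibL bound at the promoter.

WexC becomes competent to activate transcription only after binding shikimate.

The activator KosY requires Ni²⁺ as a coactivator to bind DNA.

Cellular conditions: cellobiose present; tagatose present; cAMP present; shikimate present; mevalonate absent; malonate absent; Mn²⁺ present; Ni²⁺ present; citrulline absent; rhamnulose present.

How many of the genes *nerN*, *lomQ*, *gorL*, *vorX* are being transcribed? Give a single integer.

Ni²⁺ is present, so KosY is active.
Tagatose is present, so JalY is active.
No repressor is bound and KosY and JalY are active, so *fenN* is transcribed.
So FenN is produced and active.
Shikimate is present, so WexC is active.
With repressor FenN bound, *nerN* is not transcribed.
→ *nerN* is OFF.
Cellobiose is present, so FubS is active.
Rhamnulose is present, so KosJ is active.
Malonate is absent, so MibL is active.
Activator KosJ is present, so *dovQ* is transcribed.
So DovQ is produced and active.
With repressor FubS bound, *lomQ* is not transcribed.
→ *lomQ* is OFF.
cAMP is present, so MorL is inactive.
Mn²⁺ is present, so QilA is active.
With repressor QilA bound, *gorL* is not transcribed.
→ *gorL* is OFF.
Mevalonate is absent, so PexM is active.
Citrulline is absent, so GorC is active.
No repressor is bound and PexM and GorC are active, so *vorX* is transcribed.
→ *vorX* is ON.
1 of the 4 genes is transcribed.

1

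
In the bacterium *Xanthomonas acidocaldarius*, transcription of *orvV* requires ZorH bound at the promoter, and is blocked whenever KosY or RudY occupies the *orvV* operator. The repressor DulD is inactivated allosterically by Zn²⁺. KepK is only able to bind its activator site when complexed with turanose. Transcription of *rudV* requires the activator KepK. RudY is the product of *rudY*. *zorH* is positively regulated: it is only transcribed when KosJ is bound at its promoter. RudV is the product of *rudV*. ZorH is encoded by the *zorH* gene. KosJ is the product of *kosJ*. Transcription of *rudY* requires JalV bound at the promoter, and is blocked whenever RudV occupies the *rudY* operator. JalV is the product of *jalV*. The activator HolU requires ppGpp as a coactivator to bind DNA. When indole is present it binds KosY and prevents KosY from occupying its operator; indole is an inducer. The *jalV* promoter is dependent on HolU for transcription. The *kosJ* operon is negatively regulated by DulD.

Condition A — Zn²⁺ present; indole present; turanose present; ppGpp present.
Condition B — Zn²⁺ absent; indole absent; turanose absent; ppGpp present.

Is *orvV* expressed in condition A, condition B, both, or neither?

A only

Condition A:
Zn²⁺ is present, so DulD is inactive.
With no repressor bound, *kosJ* is transcribed.
So KosJ is produced and active.
No repressor is bound and KosJ is active, so *zorH* is transcribed.
So ZorH is produced and active.
Indole is present, so KosY is inactive.
Turanose is present, so KepK is active.
No repressor is bound and KepK is active, so *rudV* is transcribed.
So RudV is produced and active.
ppGpp is present, so HolU is active.
No repressor is bound and HolU is active, so *jalV* is transcribed.
So JalV is produced and active.
With repressor RudV bound, *rudY* is not transcribed.
So RudY is not produced.
No repressor is bound and ZorH is active, so *orvV* is transcribed.
→ *orvV* is ON in A.
Condition B:
Zn²⁺ is absent, so DulD is active.
With repressor DulD bound, *kosJ* is not transcribed.
So KosJ is not produced.
Required activator KosJ is absent, so *zorH* is not transcribed.
So ZorH is not produced.
Indole is absent, so KosY is active.
Turanose is absent, so KepK is inactive.
Required activator KepK is absent, so *rudV* is not transcribed.
So RudV is not produced.
ppGpp is present, so HolU is active.
No repressor is bound and HolU is active, so *jalV* is transcribed.
So JalV is produced and active.
No repressor is bound and JalV is active, so *rudY* is transcribed.
So RudY is produced and active.
With repressor KosY bound, *orvV* is not transcribed.
→ *orvV* is OFF in B.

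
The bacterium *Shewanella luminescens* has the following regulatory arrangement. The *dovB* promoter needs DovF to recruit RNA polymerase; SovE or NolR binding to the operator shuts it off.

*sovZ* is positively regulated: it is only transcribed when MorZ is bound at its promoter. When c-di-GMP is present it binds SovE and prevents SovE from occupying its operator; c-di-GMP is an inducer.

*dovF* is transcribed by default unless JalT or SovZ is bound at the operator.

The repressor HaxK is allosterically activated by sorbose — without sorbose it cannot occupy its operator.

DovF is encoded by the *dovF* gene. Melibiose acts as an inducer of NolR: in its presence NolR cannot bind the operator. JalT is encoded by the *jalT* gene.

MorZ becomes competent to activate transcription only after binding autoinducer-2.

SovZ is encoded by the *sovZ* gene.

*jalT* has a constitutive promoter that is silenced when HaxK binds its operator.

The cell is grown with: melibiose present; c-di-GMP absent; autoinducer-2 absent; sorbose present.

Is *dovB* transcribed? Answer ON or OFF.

c-di-GMP is absent, so SovE is active.
Sorbose is present, so HaxK is active.
With repressor HaxK bound, *jalT* is not transcribed.
So JalT is not produced.
Autoinducer-2 is absent, so MorZ is inactive.
Required activator MorZ is absent, so *sovZ* is not transcribed.
So SovZ is not produced.
With no repressor bound, *dovF* is transcribed.
So DovF is produced and active.
Melibiose is present, so NolR is inactive.
With repressor SovE bound, *dovB* is not transcribed.

OFF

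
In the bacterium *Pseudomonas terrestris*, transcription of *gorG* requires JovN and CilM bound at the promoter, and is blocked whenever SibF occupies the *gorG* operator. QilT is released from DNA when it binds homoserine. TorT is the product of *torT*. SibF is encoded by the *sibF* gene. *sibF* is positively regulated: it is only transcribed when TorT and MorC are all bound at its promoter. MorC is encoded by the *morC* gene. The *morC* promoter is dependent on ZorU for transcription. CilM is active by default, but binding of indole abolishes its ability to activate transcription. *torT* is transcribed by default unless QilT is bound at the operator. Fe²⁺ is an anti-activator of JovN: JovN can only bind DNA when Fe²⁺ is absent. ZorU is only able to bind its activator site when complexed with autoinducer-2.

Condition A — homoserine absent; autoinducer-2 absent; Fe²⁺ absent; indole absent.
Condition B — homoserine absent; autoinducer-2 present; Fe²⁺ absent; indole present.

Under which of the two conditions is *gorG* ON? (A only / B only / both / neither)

Condition A:
Homoserine is absent, so QilT is active.
With repressor QilT bound, *torT* is not transcribed.
So TorT is not produced.
Autoinducer-2 is absent, so ZorU is inactive.
Required activator ZorU is absent, so *morC* is not transcribed.
So MorC is not produced.
Required activator TorT is absent, so *sibF* is not transcribed.
So SibF is not produced.
Fe²⁺ is absent, so JovN is active.
Indole is absent, so CilM is active.
No repressor is bound and JovN and CilM are active, so *gorG* is transcribed.
→ *gorG* is ON in A.
Condition B:
Homoserine is absent, so QilT is active.
With repressor QilT bound, *torT* is not transcribed.
So TorT is not produced.
Autoinducer-2 is present, so ZorU is active.
No repressor is bound and ZorU is active, so *morC* is transcribed.
So MorC is produced and active.
Required activator TorT is absent, so *sibF* is not transcribed.
So SibF is not produced.
Fe²⁺ is absent, so JovN is active.
Indole is present, so CilM is inactive.
Required activator CilM is absent, so *gorG* is not transcribed.
→ *gorG* is OFF in B.

A only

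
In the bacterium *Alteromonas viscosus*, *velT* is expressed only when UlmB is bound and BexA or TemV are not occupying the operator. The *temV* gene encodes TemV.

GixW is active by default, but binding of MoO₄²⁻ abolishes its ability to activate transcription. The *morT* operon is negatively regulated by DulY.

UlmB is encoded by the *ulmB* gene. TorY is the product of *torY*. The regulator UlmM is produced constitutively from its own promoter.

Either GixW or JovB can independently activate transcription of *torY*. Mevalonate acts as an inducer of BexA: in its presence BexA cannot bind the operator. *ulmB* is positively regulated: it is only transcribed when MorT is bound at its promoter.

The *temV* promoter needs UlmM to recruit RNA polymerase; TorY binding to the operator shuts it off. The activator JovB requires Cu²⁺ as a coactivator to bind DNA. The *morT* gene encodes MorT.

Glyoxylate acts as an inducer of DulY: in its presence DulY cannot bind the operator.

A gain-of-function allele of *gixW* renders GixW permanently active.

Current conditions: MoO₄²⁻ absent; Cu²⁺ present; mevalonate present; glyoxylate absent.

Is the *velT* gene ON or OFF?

OFF

Glyoxylate is absent, so DulY is active.
With repressor DulY bound, *morT* is not transcribed.
So MorT is not produced.
Required activator MorT is absent, so *ulmB* is not transcribed.
So UlmB is not produced.
Mevalonate is present, so BexA is inactive.
GixW is constitutively active in this strain.
Cu²⁺ is present, so JovB is active.
Activator GixW is present, so *torY* is transcribed.
So TorY is produced and active.
UlmM is produced constitutively and is active.
With repressor TorY bound, *temV* is not transcribed.
So TemV is not produced.
Required activator UlmB is absent, so *velT* is not transcribed.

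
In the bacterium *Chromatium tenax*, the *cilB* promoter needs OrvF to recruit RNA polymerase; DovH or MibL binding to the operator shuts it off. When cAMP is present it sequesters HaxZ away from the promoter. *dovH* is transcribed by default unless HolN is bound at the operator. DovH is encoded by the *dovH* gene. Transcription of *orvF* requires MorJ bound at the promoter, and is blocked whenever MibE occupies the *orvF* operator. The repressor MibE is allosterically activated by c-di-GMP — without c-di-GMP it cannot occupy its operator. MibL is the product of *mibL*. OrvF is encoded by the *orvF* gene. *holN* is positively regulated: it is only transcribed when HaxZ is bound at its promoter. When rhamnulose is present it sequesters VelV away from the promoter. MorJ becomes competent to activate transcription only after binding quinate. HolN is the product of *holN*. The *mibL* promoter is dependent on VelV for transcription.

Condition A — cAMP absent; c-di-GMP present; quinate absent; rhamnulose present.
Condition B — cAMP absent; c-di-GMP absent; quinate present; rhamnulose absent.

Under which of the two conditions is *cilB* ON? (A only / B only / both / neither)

neither

Condition A:
cAMP is absent, so HaxZ is active.
No repressor is bound and HaxZ is active, so *holN* is transcribed.
So HolN is produced and active.
With repressor HolN bound, *dovH* is not transcribed.
So DovH is not produced.
c-di-GMP is present, so MibE is active.
Quinate is absent, so MorJ is inactive.
With repressor MibE bound, *orvF* is not transcribed.
So OrvF is not produced.
Rhamnulose is present, so VelV is inactive.
Required activator VelV is absent, so *mibL* is not transcribed.
So MibL is not produced.
Required activator OrvF is absent, so *cilB* is not transcribed.
→ *cilB* is OFF in A.
Condition B:
cAMP is absent, so HaxZ is active.
No repressor is bound and HaxZ is active, so *holN* is transcribed.
So HolN is produced and active.
With repressor HolN bound, *dovH* is not transcribed.
So DovH is not produced.
c-di-GMP is absent, so MibE is inactive.
Quinate is present, so MorJ is active.
No repressor is bound and MorJ is active, so *orvF* is transcribed.
So OrvF is produced and active.
Rhamnulose is absent, so VelV is active.
No repressor is bound and VelV is active, so *mibL* is transcribed.
So MibL is produced and active.
With repressor MibL bound, *cilB* is not transcribed.
→ *cilB* is OFF in B.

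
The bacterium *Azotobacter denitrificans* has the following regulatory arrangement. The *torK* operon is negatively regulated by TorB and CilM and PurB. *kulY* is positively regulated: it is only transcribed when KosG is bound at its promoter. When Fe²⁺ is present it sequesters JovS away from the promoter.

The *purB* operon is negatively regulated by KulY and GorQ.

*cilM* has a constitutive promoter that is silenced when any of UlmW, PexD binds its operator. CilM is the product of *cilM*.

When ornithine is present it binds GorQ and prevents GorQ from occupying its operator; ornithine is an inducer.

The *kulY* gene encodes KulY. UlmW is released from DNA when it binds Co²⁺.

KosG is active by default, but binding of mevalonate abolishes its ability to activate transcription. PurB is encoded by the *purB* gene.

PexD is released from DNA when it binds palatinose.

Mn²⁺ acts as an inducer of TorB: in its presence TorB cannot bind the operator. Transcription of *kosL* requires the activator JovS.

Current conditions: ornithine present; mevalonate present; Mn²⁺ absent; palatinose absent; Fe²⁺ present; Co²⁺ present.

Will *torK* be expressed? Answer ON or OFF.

Mn²⁺ is absent, so TorB is active.
Co²⁺ is present, so UlmW is inactive.
Palatinose is absent, so PexD is active.
With repressor PexD bound, *cilM* is not transcribed.
So CilM is not produced.
Mevalonate is present, so KosG is inactive.
Required activator KosG is absent, so *kulY* is not transcribed.
So KulY is not produced.
Ornithine is present, so GorQ is inactive.
With no repressor bound, *purB* is transcribed.
So PurB is produced and active.
With repressor TorB bound, *torK* is not transcribed.

OFF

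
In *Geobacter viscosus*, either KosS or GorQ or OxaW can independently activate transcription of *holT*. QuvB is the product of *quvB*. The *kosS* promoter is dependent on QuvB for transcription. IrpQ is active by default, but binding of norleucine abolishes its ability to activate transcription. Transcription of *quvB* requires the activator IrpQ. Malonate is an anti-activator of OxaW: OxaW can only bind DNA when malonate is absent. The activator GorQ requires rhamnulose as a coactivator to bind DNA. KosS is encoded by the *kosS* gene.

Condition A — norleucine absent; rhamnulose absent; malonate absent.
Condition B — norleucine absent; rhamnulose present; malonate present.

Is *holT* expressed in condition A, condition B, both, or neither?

both

Condition A:
Norleucine is absent, so IrpQ is active.
No repressor is bound and IrpQ is active, so *quvB* is transcribed.
So QuvB is produced and active.
No repressor is bound and QuvB is active, so *kosS* is transcribed.
So KosS is produced and active.
Rhamnulose is absent, so GorQ is inactive.
Malonate is absent, so OxaW is active.
Activator KosS is present, so *holT* is transcribed.
→ *holT* is ON in A.
Condition B:
Norleucine is absent, so IrpQ is active.
No repressor is bound and IrpQ is active, so *quvB* is transcribed.
So QuvB is produced and active.
No repressor is bound and QuvB is active, so *kosS* is transcribed.
So KosS is produced and active.
Rhamnulose is present, so GorQ is active.
Malonate is present, so OxaW is inactive.
Activator KosS is present, so *holT* is transcribed.
→ *holT* is ON in B.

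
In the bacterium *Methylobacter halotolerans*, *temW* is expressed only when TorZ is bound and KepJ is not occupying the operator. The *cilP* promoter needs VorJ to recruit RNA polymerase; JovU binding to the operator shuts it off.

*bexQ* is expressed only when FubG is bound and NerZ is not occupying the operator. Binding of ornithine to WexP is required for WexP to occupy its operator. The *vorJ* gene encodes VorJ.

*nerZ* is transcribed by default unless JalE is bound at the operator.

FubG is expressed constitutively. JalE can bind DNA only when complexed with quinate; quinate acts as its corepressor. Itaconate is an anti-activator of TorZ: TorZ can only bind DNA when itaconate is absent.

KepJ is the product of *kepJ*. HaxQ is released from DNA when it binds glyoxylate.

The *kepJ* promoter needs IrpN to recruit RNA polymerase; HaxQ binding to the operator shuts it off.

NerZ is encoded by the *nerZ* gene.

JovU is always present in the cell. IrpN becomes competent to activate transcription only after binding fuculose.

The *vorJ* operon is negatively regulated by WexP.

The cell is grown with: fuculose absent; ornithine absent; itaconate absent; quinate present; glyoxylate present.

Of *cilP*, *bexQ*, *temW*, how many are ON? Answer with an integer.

2

JovU is produced constitutively and is active.
Ornithine is absent, so WexP is inactive.
With no repressor bound, *vorJ* is transcribed.
So VorJ is produced and active.
With repressor JovU bound, *cilP* is not transcribed.
→ *cilP* is OFF.
Quinate is present, so JalE is active.
With repressor JalE bound, *nerZ* is not transcribed.
So NerZ is not produced.
FubG is produced constitutively and is active.
No repressor is bound and FubG is active, so *bexQ* is transcribed.
→ *bexQ* is ON.
Glyoxylate is present, so HaxQ is inactive.
Fuculose is absent, so IrpN is inactive.
Required activator IrpN is absent, so *kepJ* is not transcribed.
So KepJ is not produced.
Itaconate is absent, so TorZ is active.
No repressor is bound and TorZ is active, so *temW* is transcribed.
→ *temW* is ON.
2 of the 3 genes are transcribed.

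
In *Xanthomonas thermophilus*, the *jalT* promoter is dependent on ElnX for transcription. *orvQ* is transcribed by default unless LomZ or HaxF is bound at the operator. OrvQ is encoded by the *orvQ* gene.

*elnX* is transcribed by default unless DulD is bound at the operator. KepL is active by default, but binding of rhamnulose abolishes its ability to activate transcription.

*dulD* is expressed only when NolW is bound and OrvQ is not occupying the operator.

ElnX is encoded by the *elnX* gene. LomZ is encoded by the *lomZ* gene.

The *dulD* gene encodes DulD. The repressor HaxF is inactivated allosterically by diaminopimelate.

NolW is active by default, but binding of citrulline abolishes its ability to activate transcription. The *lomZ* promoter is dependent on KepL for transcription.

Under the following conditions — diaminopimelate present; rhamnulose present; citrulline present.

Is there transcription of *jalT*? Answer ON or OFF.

Rhamnulose is present, so KepL is inactive.
Required activator KepL is absent, so *lomZ* is not transcribed.
So LomZ is not produced.
Diaminopimelate is present, so HaxF is inactive.
With no repressor bound, *orvQ* is transcribed.
So OrvQ is produced and active.
Citrulline is present, so NolW is inactive.
With repressor OrvQ bound, *dulD* is not transcribed.
So DulD is not produced.
With no repressor bound, *elnX* is transcribed.
So ElnX is produced and active.
No repressor is bound and ElnX is active, so *jalT* is transcribed.

ON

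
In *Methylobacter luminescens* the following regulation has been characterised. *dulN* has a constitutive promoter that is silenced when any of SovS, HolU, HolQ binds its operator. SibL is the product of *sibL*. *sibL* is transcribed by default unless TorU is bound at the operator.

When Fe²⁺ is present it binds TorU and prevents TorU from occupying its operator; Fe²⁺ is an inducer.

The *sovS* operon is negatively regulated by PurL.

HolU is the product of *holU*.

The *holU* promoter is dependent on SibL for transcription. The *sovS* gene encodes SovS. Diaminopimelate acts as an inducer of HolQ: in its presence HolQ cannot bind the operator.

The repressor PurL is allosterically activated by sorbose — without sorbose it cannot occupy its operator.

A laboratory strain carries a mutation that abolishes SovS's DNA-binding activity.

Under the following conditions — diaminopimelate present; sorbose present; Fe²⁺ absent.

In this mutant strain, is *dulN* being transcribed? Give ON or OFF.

SovS is non-functional in this strain, so it has no effect.
Fe²⁺ is absent, so TorU is active.
With repressor TorU bound, *sibL* is not transcribed.
So SibL is not produced.
Required activator SibL is absent, so *holU* is not transcribed.
So HolU is not produced.
Diaminopimelate is present, so HolQ is inactive.
With no repressor bound, *dulN* is transcribed.

ON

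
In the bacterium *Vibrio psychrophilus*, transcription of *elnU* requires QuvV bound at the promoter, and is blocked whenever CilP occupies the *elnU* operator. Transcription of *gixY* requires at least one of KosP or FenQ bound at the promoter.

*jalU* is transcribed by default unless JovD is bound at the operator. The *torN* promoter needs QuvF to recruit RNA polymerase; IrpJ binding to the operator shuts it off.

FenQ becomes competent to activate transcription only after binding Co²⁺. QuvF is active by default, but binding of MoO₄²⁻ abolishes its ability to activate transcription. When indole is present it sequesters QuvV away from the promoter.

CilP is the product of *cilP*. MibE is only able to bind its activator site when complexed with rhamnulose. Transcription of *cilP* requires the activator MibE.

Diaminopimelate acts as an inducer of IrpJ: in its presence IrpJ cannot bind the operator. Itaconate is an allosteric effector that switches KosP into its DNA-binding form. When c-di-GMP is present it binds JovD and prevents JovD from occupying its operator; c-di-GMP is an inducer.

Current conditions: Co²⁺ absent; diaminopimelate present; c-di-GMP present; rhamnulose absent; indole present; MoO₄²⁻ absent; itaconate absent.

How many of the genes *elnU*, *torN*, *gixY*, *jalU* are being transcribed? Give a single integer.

2

Indole is present, so QuvV is inactive.
Rhamnulose is absent, so MibE is inactive.
Required activator MibE is absent, so *cilP* is not transcribed.
So CilP is not produced.
Required activator QuvV is absent, so *elnU* is not transcribed.
→ *elnU* is OFF.
MoO₄²⁻ is absent, so QuvF is active.
Diaminopimelate is present, so IrpJ is inactive.
No repressor is bound and QuvF is active, so *torN* is transcribed.
→ *torN* is ON.
Itaconate is absent, so KosP is inactive.
Co²⁺ is absent, so FenQ is inactive.
No activator is available at the *gixY* promoter, so *gixY* is not transcribed.
→ *gixY* is OFF.
c-di-GMP is present, so JovD is inactive.
With no repressor bound, *jalU* is transcribed.
→ *jalU* is ON.
2 of the 4 genes are transcribed.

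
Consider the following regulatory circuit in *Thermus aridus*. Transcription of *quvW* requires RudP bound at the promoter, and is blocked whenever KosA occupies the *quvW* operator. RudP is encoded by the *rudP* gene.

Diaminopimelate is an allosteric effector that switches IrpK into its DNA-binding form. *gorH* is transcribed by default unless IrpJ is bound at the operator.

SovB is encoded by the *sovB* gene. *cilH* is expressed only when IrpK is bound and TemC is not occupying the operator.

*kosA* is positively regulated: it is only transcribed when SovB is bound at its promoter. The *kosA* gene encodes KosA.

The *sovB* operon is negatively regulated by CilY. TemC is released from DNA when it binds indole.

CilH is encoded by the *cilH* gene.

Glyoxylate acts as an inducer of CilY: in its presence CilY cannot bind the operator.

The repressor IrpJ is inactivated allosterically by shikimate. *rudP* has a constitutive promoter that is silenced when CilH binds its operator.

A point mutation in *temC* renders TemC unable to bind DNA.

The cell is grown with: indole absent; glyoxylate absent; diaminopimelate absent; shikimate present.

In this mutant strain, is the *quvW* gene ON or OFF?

TemC is non-functional in this strain, so it has no effect.
Diaminopimelate is absent, so IrpK is inactive.
Required activator IrpK is absent, so *cilH* is not transcribed.
So CilH is not produced.
With no repressor bound, *rudP* is transcribed.
So RudP is produced and active.
Glyoxylate is absent, so CilY is active.
With repressor CilY bound, *sovB* is not transcribed.
So SovB is not produced.
Required activator SovB is absent, so *kosA* is not transcribed.
So KosA is not produced.
No repressor is bound and RudP is active, so *quvW* is transcribed.

ON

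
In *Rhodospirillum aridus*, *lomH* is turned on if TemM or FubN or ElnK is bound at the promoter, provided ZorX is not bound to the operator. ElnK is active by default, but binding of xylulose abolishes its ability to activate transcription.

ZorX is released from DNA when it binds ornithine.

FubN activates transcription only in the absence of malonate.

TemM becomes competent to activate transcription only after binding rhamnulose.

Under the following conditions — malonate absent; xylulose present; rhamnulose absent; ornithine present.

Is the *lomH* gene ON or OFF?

ON

Rhamnulose is absent, so TemM is inactive.
Malonate is absent, so FubN is active.
Xylulose is present, so ElnK is inactive.
Ornithine is present, so ZorX is inactive.
Activator FubN is present, so *lomH* is transcribed.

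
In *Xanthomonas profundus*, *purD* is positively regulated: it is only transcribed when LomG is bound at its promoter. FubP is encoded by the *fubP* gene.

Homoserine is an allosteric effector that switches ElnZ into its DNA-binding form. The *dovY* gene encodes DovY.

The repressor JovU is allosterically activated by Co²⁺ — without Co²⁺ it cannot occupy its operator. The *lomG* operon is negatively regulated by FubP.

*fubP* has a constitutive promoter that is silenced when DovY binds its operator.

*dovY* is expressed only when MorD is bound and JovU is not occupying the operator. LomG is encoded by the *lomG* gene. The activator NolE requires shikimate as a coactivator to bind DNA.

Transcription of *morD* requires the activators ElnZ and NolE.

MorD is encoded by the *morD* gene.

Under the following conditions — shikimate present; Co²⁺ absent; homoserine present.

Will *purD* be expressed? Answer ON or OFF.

Homoserine is present, so ElnZ is active.
Shikimate is present, so NolE is active.
No repressor is bound and ElnZ and NolE are active, so *morD* is transcribed.
So MorD is produced and active.
Co²⁺ is absent, so JovU is inactive.
No repressor is bound and MorD is active, so *dovY* is transcribed.
So DovY is produced and active.
With repressor DovY bound, *fubP* is not transcribed.
So FubP is not produced.
With no repressor bound, *lomG* is transcribed.
So LomG is produced and active.
No repressor is bound and LomG is active, so *purD* is transcribed.

ON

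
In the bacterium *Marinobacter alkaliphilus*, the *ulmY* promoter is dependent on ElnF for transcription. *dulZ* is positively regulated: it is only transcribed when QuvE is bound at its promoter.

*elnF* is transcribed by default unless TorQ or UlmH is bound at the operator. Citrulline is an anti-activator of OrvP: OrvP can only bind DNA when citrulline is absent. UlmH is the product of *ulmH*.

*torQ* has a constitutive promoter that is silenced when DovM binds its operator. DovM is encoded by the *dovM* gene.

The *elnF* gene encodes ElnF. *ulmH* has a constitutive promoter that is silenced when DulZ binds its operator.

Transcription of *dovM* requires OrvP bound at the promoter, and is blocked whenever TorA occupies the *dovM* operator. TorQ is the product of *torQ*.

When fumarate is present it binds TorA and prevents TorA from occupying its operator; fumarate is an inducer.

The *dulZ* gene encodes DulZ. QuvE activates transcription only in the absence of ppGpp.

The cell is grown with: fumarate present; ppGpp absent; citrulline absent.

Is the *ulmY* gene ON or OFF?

Fumarate is present, so TorA is inactive.
Citrulline is absent, so OrvP is active.
No repressor is bound and OrvP is active, so *dovM* is transcribed.
So DovM is produced and active.
With repressor DovM bound, *torQ* is not transcribed.
So TorQ is not produced.
ppGpp is absent, so QuvE is active.
No repressor is bound and QuvE is active, so *dulZ* is transcribed.
So DulZ is produced and active.
With repressor DulZ bound, *ulmH* is not transcribed.
So UlmH is not produced.
With no repressor bound, *elnF* is transcribed.
So ElnF is produced and active.
No repressor is bound and ElnF is active, so *ulmY* is transcribed.

ON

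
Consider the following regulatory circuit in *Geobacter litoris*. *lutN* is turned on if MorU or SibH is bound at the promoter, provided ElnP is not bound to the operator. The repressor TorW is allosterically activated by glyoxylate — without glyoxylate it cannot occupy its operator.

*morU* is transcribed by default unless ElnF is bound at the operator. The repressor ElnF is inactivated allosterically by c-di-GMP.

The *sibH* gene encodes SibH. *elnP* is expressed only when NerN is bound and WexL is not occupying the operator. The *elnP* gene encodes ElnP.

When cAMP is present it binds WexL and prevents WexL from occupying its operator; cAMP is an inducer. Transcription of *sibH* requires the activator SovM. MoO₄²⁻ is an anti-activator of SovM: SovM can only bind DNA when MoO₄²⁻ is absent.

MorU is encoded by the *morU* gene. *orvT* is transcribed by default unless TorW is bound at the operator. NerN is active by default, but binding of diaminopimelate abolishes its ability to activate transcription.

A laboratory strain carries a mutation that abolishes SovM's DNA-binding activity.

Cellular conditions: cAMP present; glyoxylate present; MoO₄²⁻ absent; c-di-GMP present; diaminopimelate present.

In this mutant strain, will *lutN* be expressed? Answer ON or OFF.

cAMP is present, so WexL is inactive.
Diaminopimelate is present, so NerN is inactive.
Required activator NerN is absent, so *elnP* is not transcribed.
So ElnP is not produced.
c-di-GMP is present, so ElnF is inactive.
With no repressor bound, *morU* is transcribed.
So MorU is produced and active.
SovM is non-functional in this strain, so it has no effect.
Required activator SovM is absent, so *sibH* is not transcribed.
So SibH is not produced.
Activator MorU is present, so *lutN* is transcribed.

ON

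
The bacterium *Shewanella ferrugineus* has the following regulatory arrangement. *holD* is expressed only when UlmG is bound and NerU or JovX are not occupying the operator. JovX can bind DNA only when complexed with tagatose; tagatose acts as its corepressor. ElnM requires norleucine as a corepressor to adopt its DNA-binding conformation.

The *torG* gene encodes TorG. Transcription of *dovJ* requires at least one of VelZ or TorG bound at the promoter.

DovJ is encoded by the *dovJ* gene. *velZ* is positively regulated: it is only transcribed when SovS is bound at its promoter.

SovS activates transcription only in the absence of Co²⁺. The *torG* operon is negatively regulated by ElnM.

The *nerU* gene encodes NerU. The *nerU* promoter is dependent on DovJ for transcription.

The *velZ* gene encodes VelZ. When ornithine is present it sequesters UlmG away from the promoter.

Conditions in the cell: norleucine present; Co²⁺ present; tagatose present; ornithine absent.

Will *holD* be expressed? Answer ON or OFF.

OFF

Ornithine is absent, so UlmG is active.
Co²⁺ is present, so SovS is inactive.
Required activator SovS is absent, so *velZ* is not transcribed.
So VelZ is not produced.
Norleucine is present, so ElnM is active.
With repressor ElnM bound, *torG* is not transcribed.
So TorG is not produced.
No activator is available at the *dovJ* promoter, so *dovJ* is not transcribed.
So DovJ is not produced.
Required activator DovJ is absent, so *nerU* is not transcribed.
So NerU is not produced.
Tagatose is present, so JovX is active.
With repressor JovX bound, *holD* is not transcribed.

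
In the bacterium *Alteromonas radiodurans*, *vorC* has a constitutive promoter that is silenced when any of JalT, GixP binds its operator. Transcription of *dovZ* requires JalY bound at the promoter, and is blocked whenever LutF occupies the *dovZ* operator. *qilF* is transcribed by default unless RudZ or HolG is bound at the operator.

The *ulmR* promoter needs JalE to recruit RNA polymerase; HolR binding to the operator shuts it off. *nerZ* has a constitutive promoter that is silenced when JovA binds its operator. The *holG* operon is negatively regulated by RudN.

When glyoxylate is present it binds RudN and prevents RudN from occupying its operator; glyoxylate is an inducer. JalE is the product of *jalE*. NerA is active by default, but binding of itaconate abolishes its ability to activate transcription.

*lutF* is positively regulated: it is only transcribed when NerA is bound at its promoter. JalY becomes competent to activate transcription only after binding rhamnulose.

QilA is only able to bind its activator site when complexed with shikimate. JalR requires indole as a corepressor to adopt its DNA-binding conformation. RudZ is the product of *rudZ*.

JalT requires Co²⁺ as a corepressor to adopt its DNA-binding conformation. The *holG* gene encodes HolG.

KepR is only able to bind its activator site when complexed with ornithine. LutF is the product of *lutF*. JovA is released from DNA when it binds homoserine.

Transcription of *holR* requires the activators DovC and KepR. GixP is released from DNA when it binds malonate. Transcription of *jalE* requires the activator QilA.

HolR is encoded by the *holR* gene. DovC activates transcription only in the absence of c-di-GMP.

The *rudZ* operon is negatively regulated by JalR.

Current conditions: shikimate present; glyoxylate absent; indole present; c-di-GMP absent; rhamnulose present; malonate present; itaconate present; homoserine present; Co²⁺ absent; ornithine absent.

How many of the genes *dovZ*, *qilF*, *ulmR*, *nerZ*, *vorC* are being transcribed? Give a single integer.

5

Itaconate is present, so NerA is inactive.
Required activator NerA is absent, so *lutF* is not transcribed.
So LutF is not produced.
Rhamnulose is present, so JalY is active.
No repressor is bound and JalY is active, so *dovZ* is transcribed.
→ *dovZ* is ON.
Indole is present, so JalR is active.
With repressor JalR bound, *rudZ* is not transcribed.
So RudZ is not produced.
Glyoxylate is absent, so RudN is active.
With repressor RudN bound, *holG* is not transcribed.
So HolG is not produced.
With no repressor bound, *qilF* is transcribed.
→ *qilF* is ON.
Shikimate is present, so QilA is active.
No repressor is bound and QilA is active, so *jalE* is transcribed.
So JalE is produced and active.
c-di-GMP is absent, so DovC is active.
Ornithine is absent, so KepR is inactive.
Required activator KepR is absent, so *holR* is not transcribed.
So HolR is not produced.
No repressor is bound and JalE is active, so *ulmR* is transcribed.
→ *ulmR* is ON.
Homoserine is present, so JovA is inactive.
With no repressor bound, *nerZ* is transcribed.
→ *nerZ* is ON.
Co²⁺ is absent, so JalT is inactive.
Malonate is present, so GixP is inactive.
With no repressor bound, *vorC* is transcribed.
→ *vorC* is ON.
5 of the 5 genes are transcribed.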